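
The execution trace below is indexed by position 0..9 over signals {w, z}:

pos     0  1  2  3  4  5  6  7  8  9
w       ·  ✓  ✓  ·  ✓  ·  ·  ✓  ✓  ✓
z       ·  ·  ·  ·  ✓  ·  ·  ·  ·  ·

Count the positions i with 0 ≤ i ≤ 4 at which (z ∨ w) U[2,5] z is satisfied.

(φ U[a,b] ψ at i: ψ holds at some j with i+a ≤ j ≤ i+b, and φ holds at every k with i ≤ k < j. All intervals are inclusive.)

Evaluate at each i in [0,4]:
  i=0: ✗ (lhs fails at k=0 before rhs at j=4)
  i=1: ✗ (lhs fails at k=3 before rhs at j=4)
  i=2: ✗ (lhs fails at k=3 before rhs at j=4)
  i=3: ✗ (no rhs in [5,8])
  i=4: ✗ (no rhs in [6,9])
Positions where it holds: {} → 0.

0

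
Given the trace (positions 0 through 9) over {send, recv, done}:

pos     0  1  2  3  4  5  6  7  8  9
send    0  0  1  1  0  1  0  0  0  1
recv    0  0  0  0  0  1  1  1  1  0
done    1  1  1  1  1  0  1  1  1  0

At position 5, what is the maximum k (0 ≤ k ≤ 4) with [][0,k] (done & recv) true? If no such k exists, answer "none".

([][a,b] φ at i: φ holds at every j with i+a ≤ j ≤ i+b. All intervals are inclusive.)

none

(done & recv) must hold from j=5 onward; find where it first fails.
  j=5: fails → no k works.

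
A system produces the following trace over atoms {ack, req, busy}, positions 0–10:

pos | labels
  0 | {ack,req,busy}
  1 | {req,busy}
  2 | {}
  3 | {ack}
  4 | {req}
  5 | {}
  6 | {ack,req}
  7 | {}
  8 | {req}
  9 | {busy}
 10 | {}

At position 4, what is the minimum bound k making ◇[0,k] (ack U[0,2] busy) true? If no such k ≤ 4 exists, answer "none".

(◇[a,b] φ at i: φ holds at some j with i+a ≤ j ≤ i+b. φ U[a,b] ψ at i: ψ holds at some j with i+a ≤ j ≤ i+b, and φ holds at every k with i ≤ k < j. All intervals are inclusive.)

Scan j = 4,5,… for (ack U[0,2] busy):
  j=4: fails
  j=5: fails
  j=6: fails
  j=7: fails
  j=8: fails
No j in [4,8] satisfies it → none.

none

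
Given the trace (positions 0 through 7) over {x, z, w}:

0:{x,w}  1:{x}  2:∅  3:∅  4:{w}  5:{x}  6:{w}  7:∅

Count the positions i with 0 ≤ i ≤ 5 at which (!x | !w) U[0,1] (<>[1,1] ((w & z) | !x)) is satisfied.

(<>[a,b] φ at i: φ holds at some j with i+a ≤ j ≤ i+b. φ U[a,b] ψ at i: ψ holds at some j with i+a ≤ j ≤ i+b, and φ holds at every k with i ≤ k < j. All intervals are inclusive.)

Evaluate at each i in [0,5]:
  i=0: ✗ (lhs fails at k=0 before rhs at j=1)
  i=1: ✓ (rhs at j=1)
  i=2: ✓ (rhs at j=2)
  i=3: ✓ (rhs at j=3)
  i=4: ✓ (rhs at j=5; lhs holds on [4,4])
  i=5: ✓ (rhs at j=5)
Positions where it holds: {1, 2, 3, 4, 5} → 5.

5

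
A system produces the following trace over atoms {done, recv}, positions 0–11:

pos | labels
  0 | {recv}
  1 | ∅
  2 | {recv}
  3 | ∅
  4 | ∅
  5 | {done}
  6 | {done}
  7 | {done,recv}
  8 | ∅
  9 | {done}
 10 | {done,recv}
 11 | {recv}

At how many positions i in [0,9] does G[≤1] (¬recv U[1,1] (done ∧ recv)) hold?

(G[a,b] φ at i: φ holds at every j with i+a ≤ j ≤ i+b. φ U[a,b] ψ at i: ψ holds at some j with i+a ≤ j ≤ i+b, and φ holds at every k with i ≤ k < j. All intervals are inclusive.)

0

Evaluate at each i in [0,9]:
  i=0: ✗ (fails at j=0)
  i=1: ✗ (fails at j=1)
  i=2: ✗ (fails at j=2)
  i=3: ✗ (fails at j=3)
  i=4: ✗ (fails at j=4)
  i=5: ✗ (fails at j=5)
  i=6: ✗ (fails at j=7)
  i=7: ✗ (fails at j=7)
  i=8: ✗ (fails at j=8)
  i=9: ✗ (fails at j=10)
Positions where it holds: {} → 0.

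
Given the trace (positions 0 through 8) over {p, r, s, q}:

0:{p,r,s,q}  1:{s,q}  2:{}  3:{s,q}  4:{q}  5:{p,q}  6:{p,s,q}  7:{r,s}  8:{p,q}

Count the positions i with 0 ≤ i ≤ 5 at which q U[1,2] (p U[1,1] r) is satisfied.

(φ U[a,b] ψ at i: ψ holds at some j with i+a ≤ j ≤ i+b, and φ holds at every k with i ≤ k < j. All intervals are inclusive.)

Evaluate at each i in [0,5]:
  i=0: ✗ (no rhs in [1,2])
  i=1: ✗ (no rhs in [2,3])
  i=2: ✗ (no rhs in [3,4])
  i=3: ✗ (no rhs in [4,5])
  i=4: ✓ (rhs at j=6; lhs holds on [4,5])
  i=5: ✓ (rhs at j=6; lhs holds on [5,5])
Positions where it holds: {4, 5} → 2.

2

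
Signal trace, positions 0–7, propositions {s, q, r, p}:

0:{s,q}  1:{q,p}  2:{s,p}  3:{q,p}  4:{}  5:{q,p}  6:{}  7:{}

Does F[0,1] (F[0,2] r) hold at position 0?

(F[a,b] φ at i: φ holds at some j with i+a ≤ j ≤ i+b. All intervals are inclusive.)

Check F[0,2] r at each j in [0,1]:
  j=0: fails (none in [0,2])
  j=1: fails (none in [1,3])
No position in the window satisfies it → formula fails.

No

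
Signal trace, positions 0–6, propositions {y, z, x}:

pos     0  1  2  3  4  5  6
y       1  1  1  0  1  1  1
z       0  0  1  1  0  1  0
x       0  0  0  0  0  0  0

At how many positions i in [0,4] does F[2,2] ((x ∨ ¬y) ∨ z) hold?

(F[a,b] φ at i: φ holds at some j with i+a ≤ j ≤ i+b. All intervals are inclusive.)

Evaluate at each i in [0,4]:
  i=0: ✓ (witness j=2)
  i=1: ✓ (witness j=3)
  i=2: ✗ (none in [4,4])
  i=3: ✓ (witness j=5)
  i=4: ✗ (none in [6,6])
Positions where it holds: {0, 1, 3} → 3.

3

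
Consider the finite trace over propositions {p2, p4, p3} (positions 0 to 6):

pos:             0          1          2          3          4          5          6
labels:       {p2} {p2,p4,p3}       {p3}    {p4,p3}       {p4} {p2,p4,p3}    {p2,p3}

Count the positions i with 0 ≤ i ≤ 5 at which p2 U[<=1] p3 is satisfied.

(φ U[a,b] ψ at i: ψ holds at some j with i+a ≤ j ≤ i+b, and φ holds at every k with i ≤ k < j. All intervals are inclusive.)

5

Evaluate at each i in [0,5]:
  i=0: ✓ (rhs at j=1; lhs holds on [0,0])
  i=1: ✓ (rhs at j=1)
  i=2: ✓ (rhs at j=2)
  i=3: ✓ (rhs at j=3)
  i=4: ✗ (lhs fails at k=4 before rhs at j=5)
  i=5: ✓ (rhs at j=5)
Positions where it holds: {0, 1, 2, 3, 5} → 5.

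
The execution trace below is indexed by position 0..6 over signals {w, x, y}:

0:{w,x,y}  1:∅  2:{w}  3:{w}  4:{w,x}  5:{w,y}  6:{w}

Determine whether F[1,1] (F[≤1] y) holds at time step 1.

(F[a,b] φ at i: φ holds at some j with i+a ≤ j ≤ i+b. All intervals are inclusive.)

Check F[≤1] y at each j in [2,2]:
  j=2: fails (none in [2,3])
No position in the window satisfies it → formula fails.

Does not hold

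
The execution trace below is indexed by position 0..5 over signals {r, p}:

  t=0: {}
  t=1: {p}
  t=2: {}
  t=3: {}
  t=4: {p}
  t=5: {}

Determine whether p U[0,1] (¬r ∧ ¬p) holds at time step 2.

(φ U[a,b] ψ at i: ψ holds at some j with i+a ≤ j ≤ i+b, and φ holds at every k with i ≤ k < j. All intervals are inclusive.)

Yes

Need some j in [2,3] with (¬r ∧ ¬p), and p at every k in [2,j-1].
  j=2: (¬r ∧ ¬p) holds; no prefix to check → satisfied.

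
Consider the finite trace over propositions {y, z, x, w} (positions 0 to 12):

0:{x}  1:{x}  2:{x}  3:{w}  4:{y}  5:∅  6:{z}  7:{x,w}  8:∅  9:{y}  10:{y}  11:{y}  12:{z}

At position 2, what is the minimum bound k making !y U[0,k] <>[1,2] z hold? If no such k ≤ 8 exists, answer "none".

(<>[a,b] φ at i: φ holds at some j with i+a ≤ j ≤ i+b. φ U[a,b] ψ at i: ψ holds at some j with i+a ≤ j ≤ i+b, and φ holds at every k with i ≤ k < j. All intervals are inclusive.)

Need earliest j ≥ 2 with <>[1,2] z, and !y at every k in [2,j-1].
  j=2: rhs fails.
  j=3: rhs fails.
  j=4: rhs holds; lhs holds on [2,3]. k = 2.

2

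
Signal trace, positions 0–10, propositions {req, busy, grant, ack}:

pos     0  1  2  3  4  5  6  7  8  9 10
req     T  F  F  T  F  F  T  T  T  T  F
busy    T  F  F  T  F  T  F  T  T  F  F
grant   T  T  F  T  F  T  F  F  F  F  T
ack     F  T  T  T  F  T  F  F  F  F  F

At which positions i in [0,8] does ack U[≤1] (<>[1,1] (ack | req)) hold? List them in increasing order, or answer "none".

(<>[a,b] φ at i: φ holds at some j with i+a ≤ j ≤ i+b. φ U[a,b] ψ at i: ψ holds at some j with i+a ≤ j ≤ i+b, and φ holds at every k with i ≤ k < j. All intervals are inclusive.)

0, 1, 2, 3, 4, 5, 6, 7, 8

Evaluate at each i in [0,8]:
  i=0: ✓ (rhs at j=0)
  i=1: ✓ (rhs at j=1)
  i=2: ✓ (rhs at j=2)
  i=3: ✓ (rhs at j=4; lhs holds on [3,3])
  i=4: ✓ (rhs at j=4)
  i=5: ✓ (rhs at j=5)
  i=6: ✓ (rhs at j=6)
  i=7: ✓ (rhs at j=7)
  i=8: ✓ (rhs at j=8)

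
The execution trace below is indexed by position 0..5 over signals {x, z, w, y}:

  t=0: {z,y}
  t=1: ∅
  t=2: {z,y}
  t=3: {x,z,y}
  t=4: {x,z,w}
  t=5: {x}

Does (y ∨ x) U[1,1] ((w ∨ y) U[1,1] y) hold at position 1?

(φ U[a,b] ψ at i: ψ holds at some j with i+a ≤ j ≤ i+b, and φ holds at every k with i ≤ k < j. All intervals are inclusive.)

Need some j in [2,2] with ((w ∨ y) U[1,1] y), and (y ∨ x) at every k in [1,j-1].
  j=2: ((w ∨ y) U[1,1] y) holds, but (y ∨ x) fails at k=1 → not this j.
No j in the window works → until fails.

Does not hold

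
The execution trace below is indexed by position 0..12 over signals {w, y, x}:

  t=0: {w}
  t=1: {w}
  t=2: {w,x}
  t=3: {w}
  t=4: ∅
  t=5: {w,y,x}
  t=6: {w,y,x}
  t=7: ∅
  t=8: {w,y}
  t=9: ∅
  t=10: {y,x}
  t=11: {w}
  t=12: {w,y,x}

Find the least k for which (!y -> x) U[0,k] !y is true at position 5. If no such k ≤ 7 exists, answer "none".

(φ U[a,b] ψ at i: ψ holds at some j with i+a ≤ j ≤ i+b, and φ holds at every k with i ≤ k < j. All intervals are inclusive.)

Need earliest j ≥ 5 with !y, and (!y -> x) at every k in [5,j-1].
  j=5: rhs fails.
  j=6: rhs fails.
  j=7: rhs holds; lhs holds on [5,6]. k = 2.

2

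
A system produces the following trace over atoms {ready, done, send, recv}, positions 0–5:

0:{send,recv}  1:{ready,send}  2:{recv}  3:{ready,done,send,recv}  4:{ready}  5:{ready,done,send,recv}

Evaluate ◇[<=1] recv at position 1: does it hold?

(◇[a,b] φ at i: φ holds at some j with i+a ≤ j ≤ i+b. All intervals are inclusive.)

Check recv at each j in [1,2]:
  j=1: false
  j=2: true
Found at j=2 → formula holds.

Yes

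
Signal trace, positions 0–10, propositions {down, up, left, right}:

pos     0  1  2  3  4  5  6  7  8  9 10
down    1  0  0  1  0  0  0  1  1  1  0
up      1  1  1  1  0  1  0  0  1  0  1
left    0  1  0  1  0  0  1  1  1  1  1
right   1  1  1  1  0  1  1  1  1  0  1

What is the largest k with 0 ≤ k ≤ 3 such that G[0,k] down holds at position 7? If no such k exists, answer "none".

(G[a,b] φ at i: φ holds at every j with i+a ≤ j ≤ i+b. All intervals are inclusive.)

2

down must hold from j=7 onward; find where it first fails.
  j=7: holds
  j=8: holds
  j=9: holds
  j=10: fails
Holds on [7,9], so largest k = 2.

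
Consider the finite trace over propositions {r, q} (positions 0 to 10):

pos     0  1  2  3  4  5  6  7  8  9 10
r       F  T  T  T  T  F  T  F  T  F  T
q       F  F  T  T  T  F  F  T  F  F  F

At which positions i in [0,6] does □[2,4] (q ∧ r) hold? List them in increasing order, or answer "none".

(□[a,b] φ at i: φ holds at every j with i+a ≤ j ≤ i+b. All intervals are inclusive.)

0

Evaluate at each i in [0,6]:
  i=0: ✓ (all of [2,4])
  i=1: ✗ (fails at j=5)
  i=2: ✗ (fails at j=5)
  i=3: ✗ (fails at j=5)
  i=4: ✗ (fails at j=6)
  i=5: ✗ (fails at j=7)
  i=6: ✗ (fails at j=8)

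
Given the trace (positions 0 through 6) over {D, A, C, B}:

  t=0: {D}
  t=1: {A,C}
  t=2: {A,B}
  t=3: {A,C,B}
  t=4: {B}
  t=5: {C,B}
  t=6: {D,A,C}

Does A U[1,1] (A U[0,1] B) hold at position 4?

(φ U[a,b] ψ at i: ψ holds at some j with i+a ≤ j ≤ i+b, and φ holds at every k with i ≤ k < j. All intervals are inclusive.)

Does not hold

Need some j in [5,5] with (A U[0,1] B), and A at every k in [4,j-1].
  j=5: (A U[0,1] B) holds, but A fails at k=4 → not this j.
No j in the window works → until fails.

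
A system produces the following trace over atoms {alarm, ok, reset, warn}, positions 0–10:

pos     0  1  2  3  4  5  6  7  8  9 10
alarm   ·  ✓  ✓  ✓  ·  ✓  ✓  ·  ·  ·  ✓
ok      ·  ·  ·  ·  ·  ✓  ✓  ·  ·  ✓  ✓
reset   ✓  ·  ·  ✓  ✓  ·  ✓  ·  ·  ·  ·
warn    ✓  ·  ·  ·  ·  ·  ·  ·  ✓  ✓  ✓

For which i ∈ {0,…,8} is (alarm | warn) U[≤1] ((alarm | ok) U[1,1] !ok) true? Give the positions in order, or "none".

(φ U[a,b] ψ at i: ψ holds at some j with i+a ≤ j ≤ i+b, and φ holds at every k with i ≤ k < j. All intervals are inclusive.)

0, 1, 2, 3, 5, 6

Evaluate at each i in [0,8]:
  i=0: ✓ (rhs at j=1; lhs holds on [0,0])
  i=1: ✓ (rhs at j=1)
  i=2: ✓ (rhs at j=2)
  i=3: ✓ (rhs at j=3)
  i=4: ✗ (no rhs in [4,5])
  i=5: ✓ (rhs at j=6; lhs holds on [5,5])
  i=6: ✓ (rhs at j=6)
  i=7: ✗ (no rhs in [7,8])
  i=8: ✗ (no rhs in [8,9])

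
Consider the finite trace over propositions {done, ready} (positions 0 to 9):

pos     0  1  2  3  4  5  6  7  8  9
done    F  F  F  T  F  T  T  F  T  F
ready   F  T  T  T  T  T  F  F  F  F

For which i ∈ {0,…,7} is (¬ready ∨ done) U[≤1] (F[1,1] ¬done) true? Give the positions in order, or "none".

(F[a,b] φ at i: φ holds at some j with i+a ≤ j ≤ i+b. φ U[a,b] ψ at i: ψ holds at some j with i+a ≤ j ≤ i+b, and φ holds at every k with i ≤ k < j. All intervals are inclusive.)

0, 1, 3, 5, 6, 7

Evaluate at each i in [0,7]:
  i=0: ✓ (rhs at j=0)
  i=1: ✓ (rhs at j=1)
  i=2: ✗ (lhs fails at k=2 before rhs at j=3)
  i=3: ✓ (rhs at j=3)
  i=4: ✗ (no rhs in [4,5])
  i=5: ✓ (rhs at j=6; lhs holds on [5,5])
  i=6: ✓ (rhs at j=6)
  i=7: ✓ (rhs at j=8; lhs holds on [7,7])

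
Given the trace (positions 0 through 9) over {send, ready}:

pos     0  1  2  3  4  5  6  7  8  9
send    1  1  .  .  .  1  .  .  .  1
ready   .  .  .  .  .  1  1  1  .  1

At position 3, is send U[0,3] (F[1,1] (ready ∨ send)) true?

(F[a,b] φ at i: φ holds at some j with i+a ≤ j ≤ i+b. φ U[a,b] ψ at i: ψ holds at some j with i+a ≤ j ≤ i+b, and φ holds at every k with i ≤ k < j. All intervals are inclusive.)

Need some j in [3,6] with F[1,1] (ready ∨ send), and send at every k in [3,j-1].
  j=3: F[1,1] (ready ∨ send) — fails (none in [4,4]).
  j=4: F[1,1] (ready ∨ send) holds, but send fails at k=3 → not this j.
  j=5: F[1,1] (ready ∨ send) holds, but send fails at k=3 → not this j.
  j=6: F[1,1] (ready ∨ send) holds, but send fails at k=3 → not this j.
No j in the window works → until fails.

Does not hold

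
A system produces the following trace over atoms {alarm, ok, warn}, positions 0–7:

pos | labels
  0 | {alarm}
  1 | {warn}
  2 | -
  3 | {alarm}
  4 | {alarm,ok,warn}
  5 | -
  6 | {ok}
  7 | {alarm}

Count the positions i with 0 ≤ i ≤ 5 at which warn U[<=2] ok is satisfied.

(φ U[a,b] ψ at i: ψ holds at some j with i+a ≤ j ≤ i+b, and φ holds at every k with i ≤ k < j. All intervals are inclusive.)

Evaluate at each i in [0,5]:
  i=0: ✗ (no rhs in [0,2])
  i=1: ✗ (no rhs in [1,3])
  i=2: ✗ (lhs fails at k=2 before rhs at j=4)
  i=3: ✗ (lhs fails at k=3 before rhs at j=4)
  i=4: ✓ (rhs at j=4)
  i=5: ✗ (lhs fails at k=5 before rhs at j=6)
Positions where it holds: {4} → 1.

1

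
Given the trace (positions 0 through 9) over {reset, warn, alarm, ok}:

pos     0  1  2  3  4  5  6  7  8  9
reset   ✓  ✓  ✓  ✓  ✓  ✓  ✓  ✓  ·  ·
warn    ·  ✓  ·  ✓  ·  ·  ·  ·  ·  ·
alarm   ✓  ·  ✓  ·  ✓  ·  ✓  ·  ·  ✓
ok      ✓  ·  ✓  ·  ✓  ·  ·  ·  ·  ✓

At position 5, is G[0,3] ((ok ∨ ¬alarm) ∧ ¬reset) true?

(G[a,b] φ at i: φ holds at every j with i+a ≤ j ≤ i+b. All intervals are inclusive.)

No

Check ((ok ∨ ¬alarm) ∧ ¬reset) at every j in [5,8]:
  j=5: false
  j=6: false
  j=7: false
  j=8: true
Fails at j=5 → formula fails.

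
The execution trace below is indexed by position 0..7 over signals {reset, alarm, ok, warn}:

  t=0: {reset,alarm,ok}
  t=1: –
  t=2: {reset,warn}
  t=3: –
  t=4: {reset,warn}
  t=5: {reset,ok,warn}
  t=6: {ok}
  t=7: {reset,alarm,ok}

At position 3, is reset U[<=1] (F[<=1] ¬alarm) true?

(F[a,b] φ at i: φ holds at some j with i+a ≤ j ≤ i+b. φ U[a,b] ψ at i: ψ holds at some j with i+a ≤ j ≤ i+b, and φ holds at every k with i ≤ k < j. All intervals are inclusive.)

Holds

Need some j in [3,4] with F[<=1] ¬alarm, and reset at every k in [3,j-1].
  j=3: F[<=1] ¬alarm holds; no prefix to check → satisfied.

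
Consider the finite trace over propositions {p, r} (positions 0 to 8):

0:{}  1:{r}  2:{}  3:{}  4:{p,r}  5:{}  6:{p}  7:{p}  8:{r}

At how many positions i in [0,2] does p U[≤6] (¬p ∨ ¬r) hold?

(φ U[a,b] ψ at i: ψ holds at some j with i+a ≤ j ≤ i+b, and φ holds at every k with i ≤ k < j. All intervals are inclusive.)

3

Evaluate at each i in [0,2]:
  i=0: ✓ (rhs at j=0)
  i=1: ✓ (rhs at j=1)
  i=2: ✓ (rhs at j=2)
Positions where it holds: {0, 1, 2} → 3.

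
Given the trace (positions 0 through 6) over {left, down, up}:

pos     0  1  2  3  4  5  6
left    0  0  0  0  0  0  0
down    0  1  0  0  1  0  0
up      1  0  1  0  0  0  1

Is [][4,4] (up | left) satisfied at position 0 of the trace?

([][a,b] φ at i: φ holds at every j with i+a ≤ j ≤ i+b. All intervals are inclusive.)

Check (up | left) at every j in [4,4]:
  j=4: false
Fails at j=4 → formula fails.

Does not hold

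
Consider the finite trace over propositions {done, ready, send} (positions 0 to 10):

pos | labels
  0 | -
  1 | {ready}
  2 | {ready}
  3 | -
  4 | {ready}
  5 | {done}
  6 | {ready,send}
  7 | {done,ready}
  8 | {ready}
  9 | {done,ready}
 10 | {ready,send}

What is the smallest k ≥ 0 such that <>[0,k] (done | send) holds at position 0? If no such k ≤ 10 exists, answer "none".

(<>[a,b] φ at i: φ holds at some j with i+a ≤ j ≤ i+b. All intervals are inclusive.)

5

Scan j = 0,1,… for (done | send):
  j=0: fails
  j=1: fails
  j=2: fails
  j=3: fails
  j=4: fails
  j=5: holds
First hit at j=5, so smallest k = 5-0 = 5.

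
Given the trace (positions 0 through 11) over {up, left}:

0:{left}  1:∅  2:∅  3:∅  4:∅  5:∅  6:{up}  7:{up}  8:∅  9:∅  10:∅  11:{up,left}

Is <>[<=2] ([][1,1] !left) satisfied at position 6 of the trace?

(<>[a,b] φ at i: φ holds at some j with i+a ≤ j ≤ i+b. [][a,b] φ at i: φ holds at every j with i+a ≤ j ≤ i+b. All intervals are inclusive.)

Check [][1,1] !left at each j in [6,8]:
  j=6: holds on [7,7]
  j=7: holds on [8,8]
  j=8: holds on [9,9]
Found at j=6 → formula holds.

Holds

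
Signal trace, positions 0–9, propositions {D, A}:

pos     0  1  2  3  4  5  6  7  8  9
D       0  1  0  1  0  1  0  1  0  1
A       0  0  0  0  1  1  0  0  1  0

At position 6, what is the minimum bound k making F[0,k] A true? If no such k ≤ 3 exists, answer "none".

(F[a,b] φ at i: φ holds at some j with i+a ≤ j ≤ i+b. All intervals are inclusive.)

Scan j = 6,7,… for A:
  j=6: fails
  j=7: fails
  j=8: holds
First hit at j=8, so smallest k = 8-6 = 2.

2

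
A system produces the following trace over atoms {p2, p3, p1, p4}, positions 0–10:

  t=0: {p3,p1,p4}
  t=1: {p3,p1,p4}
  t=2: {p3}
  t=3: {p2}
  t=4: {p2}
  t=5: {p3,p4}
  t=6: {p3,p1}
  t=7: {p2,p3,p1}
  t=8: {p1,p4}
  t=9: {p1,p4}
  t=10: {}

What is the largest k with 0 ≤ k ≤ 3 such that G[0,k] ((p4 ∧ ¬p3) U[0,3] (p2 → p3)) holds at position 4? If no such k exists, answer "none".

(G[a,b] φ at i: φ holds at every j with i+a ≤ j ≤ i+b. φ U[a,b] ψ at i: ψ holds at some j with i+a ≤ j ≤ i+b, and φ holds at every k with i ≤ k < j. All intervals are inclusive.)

none

((p4 ∧ ¬p3) U[0,3] (p2 → p3)) must hold from j=4 onward; find where it first fails.
  j=4: fails → no k works.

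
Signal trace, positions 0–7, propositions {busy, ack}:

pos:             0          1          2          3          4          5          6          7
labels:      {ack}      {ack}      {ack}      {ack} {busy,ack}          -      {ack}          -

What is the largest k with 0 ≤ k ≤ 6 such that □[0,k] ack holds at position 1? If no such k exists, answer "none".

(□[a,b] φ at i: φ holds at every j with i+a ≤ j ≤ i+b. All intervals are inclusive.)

ack must hold from j=1 onward; find where it first fails.
  j=1: holds
  j=2: holds
  j=3: holds
  j=4: holds
  j=5: fails
Holds on [1,4], so largest k = 3.

3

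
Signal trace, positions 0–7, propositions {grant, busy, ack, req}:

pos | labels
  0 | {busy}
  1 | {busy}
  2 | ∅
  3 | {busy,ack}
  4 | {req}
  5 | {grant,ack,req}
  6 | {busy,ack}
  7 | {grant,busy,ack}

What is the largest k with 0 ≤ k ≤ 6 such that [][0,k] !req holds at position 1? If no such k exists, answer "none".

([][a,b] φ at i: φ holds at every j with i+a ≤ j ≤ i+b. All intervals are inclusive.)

2

!req must hold from j=1 onward; find where it first fails.
  j=1: holds
  j=2: holds
  j=3: holds
  j=4: fails
Holds on [1,3], so largest k = 2.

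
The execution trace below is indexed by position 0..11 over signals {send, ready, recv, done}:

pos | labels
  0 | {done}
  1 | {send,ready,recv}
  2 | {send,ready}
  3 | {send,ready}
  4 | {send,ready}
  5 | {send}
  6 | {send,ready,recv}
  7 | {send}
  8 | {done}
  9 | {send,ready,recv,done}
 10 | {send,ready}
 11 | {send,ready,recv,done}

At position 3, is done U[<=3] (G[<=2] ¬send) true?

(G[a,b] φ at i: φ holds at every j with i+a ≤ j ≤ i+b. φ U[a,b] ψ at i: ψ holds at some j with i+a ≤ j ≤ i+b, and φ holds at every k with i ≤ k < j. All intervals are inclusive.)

Need some j in [3,6] with G[<=2] ¬send, and done at every k in [3,j-1].
  j=3: G[<=2] ¬send — fails at 3.
  j=4: G[<=2] ¬send — fails at 4.
  j=5: G[<=2] ¬send — fails at 5.
  j=6: G[<=2] ¬send — fails at 6.
No j in the window works → until fails.

No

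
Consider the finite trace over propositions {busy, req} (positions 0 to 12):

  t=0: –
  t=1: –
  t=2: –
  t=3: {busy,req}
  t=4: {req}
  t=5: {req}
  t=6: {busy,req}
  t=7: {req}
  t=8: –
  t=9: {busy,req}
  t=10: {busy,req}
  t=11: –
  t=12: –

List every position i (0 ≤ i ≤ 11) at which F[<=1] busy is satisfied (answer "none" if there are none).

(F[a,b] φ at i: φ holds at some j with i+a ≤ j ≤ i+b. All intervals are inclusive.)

2, 3, 5, 6, 8, 9, 10

Evaluate at each i in [0,11]:
  i=0: ✗ (none in [0,1])
  i=1: ✗ (none in [1,2])
  i=2: ✓ (witness j=3)
  i=3: ✓ (witness j=3)
  i=4: ✗ (none in [4,5])
  i=5: ✓ (witness j=6)
  i=6: ✓ (witness j=6)
  i=7: ✗ (none in [7,8])
  i=8: ✓ (witness j=9)
  i=9: ✓ (witness j=9)
  i=10: ✓ (witness j=10)
  i=11: ✗ (none in [11,12])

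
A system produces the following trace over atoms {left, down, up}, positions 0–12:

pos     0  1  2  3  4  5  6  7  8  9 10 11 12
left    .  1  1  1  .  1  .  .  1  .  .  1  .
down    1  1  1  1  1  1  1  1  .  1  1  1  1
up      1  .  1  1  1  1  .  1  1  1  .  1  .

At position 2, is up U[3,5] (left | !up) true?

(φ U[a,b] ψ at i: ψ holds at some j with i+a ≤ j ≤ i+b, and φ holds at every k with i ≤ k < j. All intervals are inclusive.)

Holds

Need some j in [5,7] with (left | !up), and up at every k in [2,j-1].
  j=5: (left | !up) holds; up holds at every k in [2,4] → satisfied.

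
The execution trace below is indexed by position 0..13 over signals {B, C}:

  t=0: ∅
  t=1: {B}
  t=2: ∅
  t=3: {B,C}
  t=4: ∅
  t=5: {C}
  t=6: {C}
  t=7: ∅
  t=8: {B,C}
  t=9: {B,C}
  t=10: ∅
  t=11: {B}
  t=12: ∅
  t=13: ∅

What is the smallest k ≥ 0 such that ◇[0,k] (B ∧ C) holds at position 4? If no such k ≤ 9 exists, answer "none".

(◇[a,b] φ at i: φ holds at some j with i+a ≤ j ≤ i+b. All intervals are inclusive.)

Scan j = 4,5,… for (B ∧ C):
  j=4: fails
  j=5: fails
  j=6: fails
  j=7: fails
  j=8: holds
First hit at j=8, so smallest k = 8-4 = 4.

4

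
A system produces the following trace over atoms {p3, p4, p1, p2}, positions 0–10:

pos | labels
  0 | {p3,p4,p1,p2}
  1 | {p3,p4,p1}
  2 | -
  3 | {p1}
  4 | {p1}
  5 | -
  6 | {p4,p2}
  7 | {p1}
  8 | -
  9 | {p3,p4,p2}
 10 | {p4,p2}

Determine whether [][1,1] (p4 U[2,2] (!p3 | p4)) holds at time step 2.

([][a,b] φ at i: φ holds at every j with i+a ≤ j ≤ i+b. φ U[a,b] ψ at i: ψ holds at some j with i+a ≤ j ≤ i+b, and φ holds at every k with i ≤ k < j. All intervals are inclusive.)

False

Check (p4 U[2,2] (!p3 | p4)) at every j in [3,3]:
  j=3: fails
Fails at j=3 → formula fails.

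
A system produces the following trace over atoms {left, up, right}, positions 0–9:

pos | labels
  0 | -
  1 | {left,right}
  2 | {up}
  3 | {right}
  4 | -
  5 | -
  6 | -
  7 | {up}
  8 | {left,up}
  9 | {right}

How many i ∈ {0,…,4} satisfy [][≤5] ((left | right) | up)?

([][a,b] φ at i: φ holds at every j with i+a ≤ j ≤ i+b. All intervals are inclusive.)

Evaluate at each i in [0,4]:
  i=0: ✗ (fails at j=0)
  i=1: ✗ (fails at j=4)
  i=2: ✗ (fails at j=4)
  i=3: ✗ (fails at j=4)
  i=4: ✗ (fails at j=4)
Positions where it holds: {} → 0.

0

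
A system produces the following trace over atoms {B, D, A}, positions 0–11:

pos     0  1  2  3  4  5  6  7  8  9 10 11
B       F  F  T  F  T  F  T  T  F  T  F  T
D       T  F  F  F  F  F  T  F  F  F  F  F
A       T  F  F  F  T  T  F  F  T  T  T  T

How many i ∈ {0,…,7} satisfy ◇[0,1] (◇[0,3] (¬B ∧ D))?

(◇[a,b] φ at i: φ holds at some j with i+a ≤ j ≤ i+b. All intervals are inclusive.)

1

Evaluate at each i in [0,7]:
  i=0: ✓ (witness j=0)
  i=1: ✗ (none in [1,2])
  i=2: ✗ (none in [2,3])
  i=3: ✗ (none in [3,4])
  i=4: ✗ (none in [4,5])
  i=5: ✗ (none in [5,6])
  i=6: ✗ (none in [6,7])
  i=7: ✗ (none in [7,8])
Positions where it holds: {0} → 1.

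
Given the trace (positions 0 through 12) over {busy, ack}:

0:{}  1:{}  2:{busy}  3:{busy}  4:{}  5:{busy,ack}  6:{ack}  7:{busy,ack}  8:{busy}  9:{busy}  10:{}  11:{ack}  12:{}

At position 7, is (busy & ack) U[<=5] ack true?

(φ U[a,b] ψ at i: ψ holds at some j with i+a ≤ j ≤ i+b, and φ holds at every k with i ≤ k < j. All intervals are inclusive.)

Yes

Need some j in [7,12] with ack, and (busy & ack) at every k in [7,j-1].
  j=7: ack holds; no prefix to check → satisfied.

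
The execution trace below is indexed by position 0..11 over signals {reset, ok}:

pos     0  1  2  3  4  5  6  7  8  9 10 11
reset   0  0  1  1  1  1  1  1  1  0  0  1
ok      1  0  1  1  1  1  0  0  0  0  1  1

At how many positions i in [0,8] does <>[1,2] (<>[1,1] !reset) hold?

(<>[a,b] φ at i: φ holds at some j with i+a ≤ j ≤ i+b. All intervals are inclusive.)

Evaluate at each i in [0,8]:
  i=0: ✗ (none in [1,2])
  i=1: ✗ (none in [2,3])
  i=2: ✗ (none in [3,4])
  i=3: ✗ (none in [4,5])
  i=4: ✗ (none in [5,6])
  i=5: ✗ (none in [6,7])
  i=6: ✓ (witness j=8)
  i=7: ✓ (witness j=8)
  i=8: ✓ (witness j=9)
Positions where it holds: {6, 7, 8} → 3.

3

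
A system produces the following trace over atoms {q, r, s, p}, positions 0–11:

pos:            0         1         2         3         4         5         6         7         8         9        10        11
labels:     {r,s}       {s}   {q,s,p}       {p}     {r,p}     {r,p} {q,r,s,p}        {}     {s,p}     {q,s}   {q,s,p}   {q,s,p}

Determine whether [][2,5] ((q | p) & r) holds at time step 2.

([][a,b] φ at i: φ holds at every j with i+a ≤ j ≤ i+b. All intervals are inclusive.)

No

Check ((q | p) & r) at every j in [4,7]:
  j=4: true
  j=5: true
  j=6: true
  j=7: false
Fails at j=7 → formula fails.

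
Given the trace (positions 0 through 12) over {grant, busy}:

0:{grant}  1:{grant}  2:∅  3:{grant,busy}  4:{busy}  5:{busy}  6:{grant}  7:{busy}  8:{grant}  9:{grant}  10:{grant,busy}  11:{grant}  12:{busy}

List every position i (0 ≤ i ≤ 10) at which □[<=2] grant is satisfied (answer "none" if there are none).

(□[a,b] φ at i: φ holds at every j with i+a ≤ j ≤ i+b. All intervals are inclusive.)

8, 9

Evaluate at each i in [0,10]:
  i=0: ✗ (fails at j=2)
  i=1: ✗ (fails at j=2)
  i=2: ✗ (fails at j=2)
  i=3: ✗ (fails at j=4)
  i=4: ✗ (fails at j=4)
  i=5: ✗ (fails at j=5)
  i=6: ✗ (fails at j=7)
  i=7: ✗ (fails at j=7)
  i=8: ✓ (all of [8,10])
  i=9: ✓ (all of [9,11])
  i=10: ✗ (fails at j=12)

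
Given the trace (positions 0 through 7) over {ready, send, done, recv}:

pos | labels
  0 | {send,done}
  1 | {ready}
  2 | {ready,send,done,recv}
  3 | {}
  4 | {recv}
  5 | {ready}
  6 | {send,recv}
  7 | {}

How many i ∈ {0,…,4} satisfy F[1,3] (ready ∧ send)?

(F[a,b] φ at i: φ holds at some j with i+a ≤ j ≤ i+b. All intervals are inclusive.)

2

Evaluate at each i in [0,4]:
  i=0: ✓ (witness j=2)
  i=1: ✓ (witness j=2)
  i=2: ✗ (none in [3,5])
  i=3: ✗ (none in [4,6])
  i=4: ✗ (none in [5,7])
Positions where it holds: {0, 1} → 2.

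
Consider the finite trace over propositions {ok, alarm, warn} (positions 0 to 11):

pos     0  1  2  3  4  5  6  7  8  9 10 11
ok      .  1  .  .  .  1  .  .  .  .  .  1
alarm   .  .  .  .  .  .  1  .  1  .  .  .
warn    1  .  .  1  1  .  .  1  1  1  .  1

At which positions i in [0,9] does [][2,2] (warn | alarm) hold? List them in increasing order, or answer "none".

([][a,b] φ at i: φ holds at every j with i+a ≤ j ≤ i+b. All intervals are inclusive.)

1, 2, 4, 5, 6, 7, 9

Evaluate at each i in [0,9]:
  i=0: ✗ (fails at j=2)
  i=1: ✓ (all of [3,3])
  i=2: ✓ (all of [4,4])
  i=3: ✗ (fails at j=5)
  i=4: ✓ (all of [6,6])
  i=5: ✓ (all of [7,7])
  i=6: ✓ (all of [8,8])
  i=7: ✓ (all of [9,9])
  i=8: ✗ (fails at j=10)
  i=9: ✓ (all of [11,11])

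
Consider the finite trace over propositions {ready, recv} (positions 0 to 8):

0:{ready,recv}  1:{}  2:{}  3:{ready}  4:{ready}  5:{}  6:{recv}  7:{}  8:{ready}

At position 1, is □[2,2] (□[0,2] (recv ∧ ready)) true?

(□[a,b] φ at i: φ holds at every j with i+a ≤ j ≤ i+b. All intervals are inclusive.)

False

Check □[0,2] (recv ∧ ready) at every j in [3,3]:
  j=3: fails at 3
Fails at j=3 → formula fails.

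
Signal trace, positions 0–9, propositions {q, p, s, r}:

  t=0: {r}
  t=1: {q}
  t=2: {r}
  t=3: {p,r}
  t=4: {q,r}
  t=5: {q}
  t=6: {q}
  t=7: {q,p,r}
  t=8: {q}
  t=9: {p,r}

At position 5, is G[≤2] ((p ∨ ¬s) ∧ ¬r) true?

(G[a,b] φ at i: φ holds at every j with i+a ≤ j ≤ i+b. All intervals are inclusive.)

Check ((p ∨ ¬s) ∧ ¬r) at every j in [5,7]:
  j=5: true
  j=6: true
  j=7: false
Fails at j=7 → formula fails.

False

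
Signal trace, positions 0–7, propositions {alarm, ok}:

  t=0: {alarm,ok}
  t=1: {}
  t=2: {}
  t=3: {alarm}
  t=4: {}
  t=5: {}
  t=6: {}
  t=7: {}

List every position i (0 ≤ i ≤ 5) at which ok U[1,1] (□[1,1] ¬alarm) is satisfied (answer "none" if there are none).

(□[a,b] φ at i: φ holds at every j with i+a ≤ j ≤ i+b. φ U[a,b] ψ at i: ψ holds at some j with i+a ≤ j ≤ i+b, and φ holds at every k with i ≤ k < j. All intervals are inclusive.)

Evaluate at each i in [0,5]:
  i=0: ✓ (rhs at j=1; lhs holds on [0,0])
  i=1: ✗ (no rhs in [2,2])
  i=2: ✗ (lhs fails at k=2 before rhs at j=3)
  i=3: ✗ (lhs fails at k=3 before rhs at j=4)
  i=4: ✗ (lhs fails at k=4 before rhs at j=5)
  i=5: ✗ (lhs fails at k=5 before rhs at j=6)

0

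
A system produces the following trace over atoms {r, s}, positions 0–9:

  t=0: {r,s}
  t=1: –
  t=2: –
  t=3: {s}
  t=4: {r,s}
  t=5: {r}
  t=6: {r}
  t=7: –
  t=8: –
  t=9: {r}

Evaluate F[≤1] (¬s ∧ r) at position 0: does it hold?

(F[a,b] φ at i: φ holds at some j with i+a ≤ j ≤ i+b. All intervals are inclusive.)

Check (¬s ∧ r) at each j in [0,1]:
  j=0: false
  j=1: false
No position in the window satisfies it → formula fails.

False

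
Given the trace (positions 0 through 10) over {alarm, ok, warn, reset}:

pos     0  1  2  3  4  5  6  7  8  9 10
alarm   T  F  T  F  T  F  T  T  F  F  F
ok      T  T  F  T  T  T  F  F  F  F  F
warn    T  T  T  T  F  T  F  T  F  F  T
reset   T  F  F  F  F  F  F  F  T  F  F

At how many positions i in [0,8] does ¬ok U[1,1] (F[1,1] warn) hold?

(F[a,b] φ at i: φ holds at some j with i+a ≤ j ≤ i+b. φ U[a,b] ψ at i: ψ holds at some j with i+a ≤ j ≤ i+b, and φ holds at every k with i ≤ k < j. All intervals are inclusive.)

1

Evaluate at each i in [0,8]:
  i=0: ✗ (lhs fails at k=0 before rhs at j=1)
  i=1: ✗ (lhs fails at k=1 before rhs at j=2)
  i=2: ✗ (no rhs in [3,3])
  i=3: ✗ (lhs fails at k=3 before rhs at j=4)
  i=4: ✗ (no rhs in [5,5])
  i=5: ✗ (lhs fails at k=5 before rhs at j=6)
  i=6: ✗ (no rhs in [7,7])
  i=7: ✗ (no rhs in [8,8])
  i=8: ✓ (rhs at j=9; lhs holds on [8,8])
Positions where it holds: {8} → 1.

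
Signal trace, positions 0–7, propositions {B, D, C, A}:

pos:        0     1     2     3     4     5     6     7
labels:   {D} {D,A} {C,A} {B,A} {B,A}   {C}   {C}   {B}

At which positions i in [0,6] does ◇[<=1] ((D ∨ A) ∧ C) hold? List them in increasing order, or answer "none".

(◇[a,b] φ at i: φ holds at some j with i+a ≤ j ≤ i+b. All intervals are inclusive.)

Evaluate at each i in [0,6]:
  i=0: ✗ (none in [0,1])
  i=1: ✓ (witness j=2)
  i=2: ✓ (witness j=2)
  i=3: ✗ (none in [3,4])
  i=4: ✗ (none in [4,5])
  i=5: ✗ (none in [5,6])
  i=6: ✗ (none in [6,7])

1, 2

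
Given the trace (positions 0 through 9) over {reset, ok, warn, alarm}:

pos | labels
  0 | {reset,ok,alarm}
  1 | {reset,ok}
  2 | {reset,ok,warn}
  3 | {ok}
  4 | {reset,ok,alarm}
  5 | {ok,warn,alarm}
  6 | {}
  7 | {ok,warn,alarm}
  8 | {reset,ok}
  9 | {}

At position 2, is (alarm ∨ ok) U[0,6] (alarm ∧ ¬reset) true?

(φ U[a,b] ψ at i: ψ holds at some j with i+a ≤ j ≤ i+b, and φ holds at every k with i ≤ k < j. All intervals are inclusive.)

Need some j in [2,8] with (alarm ∧ ¬reset), and (alarm ∨ ok) at every k in [2,j-1].
  j=2: (alarm ∧ ¬reset) false.
  j=3: (alarm ∧ ¬reset) false.
  j=4: (alarm ∧ ¬reset) false.
  j=5: (alarm ∧ ¬reset) holds; (alarm ∨ ok) holds at every k in [2,4] → satisfied.

True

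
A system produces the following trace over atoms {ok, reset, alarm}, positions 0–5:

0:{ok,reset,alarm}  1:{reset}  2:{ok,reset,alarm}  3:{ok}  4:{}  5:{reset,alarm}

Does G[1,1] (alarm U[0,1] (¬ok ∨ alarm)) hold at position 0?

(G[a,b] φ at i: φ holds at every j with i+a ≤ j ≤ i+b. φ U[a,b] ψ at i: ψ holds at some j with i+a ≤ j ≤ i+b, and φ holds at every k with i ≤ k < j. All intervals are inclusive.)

Check (alarm U[0,1] (¬ok ∨ alarm)) at every j in [1,1]:
  j=1: holds
All positions satisfy it → formula holds.

Yes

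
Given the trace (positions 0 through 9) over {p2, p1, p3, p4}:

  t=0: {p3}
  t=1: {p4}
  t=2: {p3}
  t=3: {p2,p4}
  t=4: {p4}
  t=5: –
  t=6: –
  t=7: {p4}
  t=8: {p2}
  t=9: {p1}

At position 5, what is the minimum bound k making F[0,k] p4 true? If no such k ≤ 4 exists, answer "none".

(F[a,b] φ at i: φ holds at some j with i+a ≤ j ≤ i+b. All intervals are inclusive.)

2

Scan j = 5,6,… for p4:
  j=5: fails
  j=6: fails
  j=7: holds
First hit at j=7, so smallest k = 7-5 = 2.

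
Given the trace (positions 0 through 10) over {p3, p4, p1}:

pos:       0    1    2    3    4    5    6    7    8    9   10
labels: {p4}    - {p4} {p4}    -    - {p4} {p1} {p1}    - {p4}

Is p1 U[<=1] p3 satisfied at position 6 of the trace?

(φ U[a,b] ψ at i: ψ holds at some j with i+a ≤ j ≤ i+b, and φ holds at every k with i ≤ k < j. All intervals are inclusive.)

Need some j in [6,7] with p3, and p1 at every k in [6,j-1].
  j=6: p3 false.
  j=7: p3 false.
No j in the window works → until fails.

Does not hold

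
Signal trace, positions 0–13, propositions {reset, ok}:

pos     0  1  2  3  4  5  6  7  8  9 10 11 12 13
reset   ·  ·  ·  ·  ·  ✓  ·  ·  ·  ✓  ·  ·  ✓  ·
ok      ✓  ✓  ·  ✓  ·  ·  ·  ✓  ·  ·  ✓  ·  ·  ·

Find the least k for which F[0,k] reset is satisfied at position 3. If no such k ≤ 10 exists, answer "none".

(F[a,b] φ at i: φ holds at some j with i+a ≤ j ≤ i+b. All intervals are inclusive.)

Scan j = 3,4,… for reset:
  j=3: fails
  j=4: fails
  j=5: holds
First hit at j=5, so smallest k = 5-3 = 2.

2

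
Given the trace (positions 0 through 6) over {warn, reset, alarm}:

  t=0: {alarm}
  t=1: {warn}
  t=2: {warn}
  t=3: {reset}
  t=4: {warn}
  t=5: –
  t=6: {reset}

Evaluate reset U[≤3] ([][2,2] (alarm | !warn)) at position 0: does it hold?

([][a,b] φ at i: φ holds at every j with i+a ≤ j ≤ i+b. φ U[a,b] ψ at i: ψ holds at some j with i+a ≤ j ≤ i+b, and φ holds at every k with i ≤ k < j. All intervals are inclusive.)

False

Need some j in [0,3] with [][2,2] (alarm | !warn), and reset at every k in [0,j-1].
  j=0: [][2,2] (alarm | !warn) — fails at 2.
  j=1: [][2,2] (alarm | !warn) holds, but reset fails at k=0 → not this j.
  j=2: [][2,2] (alarm | !warn) — fails at 4.
  j=3: [][2,2] (alarm | !warn) holds, but reset fails at k=0 → not this j.
No j in the window works → until fails.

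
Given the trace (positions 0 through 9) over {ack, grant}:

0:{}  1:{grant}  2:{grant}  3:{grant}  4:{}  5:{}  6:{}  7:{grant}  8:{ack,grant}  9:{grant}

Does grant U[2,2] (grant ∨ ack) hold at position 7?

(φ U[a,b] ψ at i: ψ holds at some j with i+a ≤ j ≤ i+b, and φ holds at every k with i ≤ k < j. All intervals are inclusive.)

Need some j in [9,9] with (grant ∨ ack), and grant at every k in [7,j-1].
  j=9: (grant ∨ ack) holds; grant holds at every k in [7,8] → satisfied.

Yes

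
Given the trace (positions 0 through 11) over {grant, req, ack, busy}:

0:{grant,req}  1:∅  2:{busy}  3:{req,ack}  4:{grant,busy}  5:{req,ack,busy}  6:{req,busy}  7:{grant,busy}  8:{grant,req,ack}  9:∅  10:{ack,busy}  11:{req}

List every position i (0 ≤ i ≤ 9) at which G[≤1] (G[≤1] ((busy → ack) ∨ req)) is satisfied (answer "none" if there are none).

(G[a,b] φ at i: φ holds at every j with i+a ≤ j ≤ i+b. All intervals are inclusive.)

Evaluate at each i in [0,9]:
  i=0: ✗ (fails at j=1)
  i=1: ✗ (fails at j=1)
  i=2: ✗ (fails at j=2)
  i=3: ✗ (fails at j=3)
  i=4: ✗ (fails at j=4)
  i=5: ✗ (fails at j=6)
  i=6: ✗ (fails at j=6)
  i=7: ✗ (fails at j=7)
  i=8: ✓ (all of [8,9])
  i=9: ✓ (all of [9,10])

8, 9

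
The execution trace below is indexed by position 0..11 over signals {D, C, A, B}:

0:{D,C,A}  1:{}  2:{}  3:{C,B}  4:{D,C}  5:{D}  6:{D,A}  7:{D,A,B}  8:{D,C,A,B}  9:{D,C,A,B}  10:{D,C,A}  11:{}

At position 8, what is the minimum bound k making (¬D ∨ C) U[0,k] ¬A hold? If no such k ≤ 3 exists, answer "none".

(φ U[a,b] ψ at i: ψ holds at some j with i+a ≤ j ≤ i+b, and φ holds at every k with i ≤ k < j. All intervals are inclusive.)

Need earliest j ≥ 8 with ¬A, and (¬D ∨ C) at every k in [8,j-1].
  j=8: rhs fails.
  j=9: rhs fails.
  j=10: rhs fails.
  j=11: rhs holds; lhs holds on [8,10]. k = 3.

3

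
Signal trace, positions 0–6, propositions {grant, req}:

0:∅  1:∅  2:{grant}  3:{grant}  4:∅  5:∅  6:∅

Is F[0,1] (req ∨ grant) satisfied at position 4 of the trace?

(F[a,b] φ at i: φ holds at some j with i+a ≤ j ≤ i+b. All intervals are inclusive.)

Does not hold

Check (req ∨ grant) at each j in [4,5]:
  j=4: false
  j=5: false
No position in the window satisfies it → formula fails.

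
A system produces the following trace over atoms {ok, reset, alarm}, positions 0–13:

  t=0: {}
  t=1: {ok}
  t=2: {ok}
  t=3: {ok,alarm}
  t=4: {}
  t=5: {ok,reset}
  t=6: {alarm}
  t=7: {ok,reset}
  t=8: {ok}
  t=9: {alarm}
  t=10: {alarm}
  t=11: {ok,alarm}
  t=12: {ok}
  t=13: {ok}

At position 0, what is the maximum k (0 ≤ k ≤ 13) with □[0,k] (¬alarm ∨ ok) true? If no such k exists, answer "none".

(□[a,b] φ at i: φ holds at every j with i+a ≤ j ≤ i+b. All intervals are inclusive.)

(¬alarm ∨ ok) must hold from j=0 onward; find where it first fails.
  j=0: holds
  j=1: holds
  j=2: holds
  j=3: holds
  j=4: holds
  j=5: holds
  j=6: fails
Holds on [0,5], so largest k = 5.

5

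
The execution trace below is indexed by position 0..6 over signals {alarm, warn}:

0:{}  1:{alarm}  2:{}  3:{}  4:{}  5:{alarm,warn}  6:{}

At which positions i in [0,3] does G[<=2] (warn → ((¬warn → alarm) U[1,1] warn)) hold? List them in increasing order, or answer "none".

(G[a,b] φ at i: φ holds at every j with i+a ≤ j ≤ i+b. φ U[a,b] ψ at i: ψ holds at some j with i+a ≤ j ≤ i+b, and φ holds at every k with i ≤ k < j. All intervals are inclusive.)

Evaluate at each i in [0,3]:
  i=0: ✓ (all of [0,2])
  i=1: ✓ (all of [1,3])
  i=2: ✓ (all of [2,4])
  i=3: ✗ (fails at j=5)

0, 1, 2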